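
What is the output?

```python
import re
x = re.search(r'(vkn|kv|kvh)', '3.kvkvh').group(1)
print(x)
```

kv

`re.search` tries every starting position until one works.
The match spans [2:4] → 'kv'.
Captured: group 1 = 'kv'.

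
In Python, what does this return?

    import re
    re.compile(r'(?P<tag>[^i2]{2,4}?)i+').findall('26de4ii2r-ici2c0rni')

['6de4', 'r-', 'c0rn']

Because there's exactly one group, `findall` drops the full match and keeps group 1 from each hit.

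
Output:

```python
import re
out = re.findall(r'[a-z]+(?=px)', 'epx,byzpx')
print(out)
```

['e', 'byz']

The `(?=…)`/`(?<=…)` assertion just peeks at neighbouring text; it doesn't advance the match position.
Matches: at [0:1] → 'e'; at [4:7] → 'byz'.
With no groups in the pattern, `findall` gives back each whole match — 2 here.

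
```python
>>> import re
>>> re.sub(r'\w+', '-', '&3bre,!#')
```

This matches one or more of a word character.
Matches: at [1:5] → '3bre'.
Every occurrence is swapped for '-'.

'&-,!#'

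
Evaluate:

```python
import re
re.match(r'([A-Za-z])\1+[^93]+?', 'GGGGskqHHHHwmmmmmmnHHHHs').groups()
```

('G',)

`\1` is not a pattern — it's the concrete string captured by group 1, re-applied verbatim.
With `match`, the pattern is implicitly anchored at the beginning.
The match spans [0:5] → 'GGGGs'.
Captured: group 1 = 'G'.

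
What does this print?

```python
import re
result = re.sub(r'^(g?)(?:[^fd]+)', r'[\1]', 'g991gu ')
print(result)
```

[g]

Pattern: anchored at the start of the string; then optionally a literal 'g' (captured); then one or more of any character except [fd] (non-capturing group).
Matches: at [0:7] → 'g991gu '.
The replacement refers to a captured group, so each match is rewritten using its own captured text.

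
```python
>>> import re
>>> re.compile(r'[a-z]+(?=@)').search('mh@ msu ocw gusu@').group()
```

'mh'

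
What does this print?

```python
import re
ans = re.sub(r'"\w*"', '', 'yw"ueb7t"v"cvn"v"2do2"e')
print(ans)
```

ywvve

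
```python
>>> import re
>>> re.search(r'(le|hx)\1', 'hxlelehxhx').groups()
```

The backreference `\1` re-matches whatever the first group consumed, character for character.
`re.search` scans for the first position where the pattern succeeds.
The match spans [2:6] → 'lele'.
Captured: group 1 = 'le'.

('le',)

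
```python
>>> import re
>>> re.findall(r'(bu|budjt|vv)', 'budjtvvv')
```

['bu', 'vv']

Alternation tries branches left to right and keeps the first one that lets the overall match succeed at that position.
`findall` collects group 1 from each match (2 total).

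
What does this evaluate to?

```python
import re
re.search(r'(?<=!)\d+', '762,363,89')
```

Lookahead/lookbehind check context without consuming it, so the matched span excludes the asserted characters.
Unlike `match`, `search` isn't anchored — it looks for the pattern anywhere in the string.
Here the pattern never matches, so the call returns None.

None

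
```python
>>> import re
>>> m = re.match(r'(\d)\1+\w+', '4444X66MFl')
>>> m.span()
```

(0, 10)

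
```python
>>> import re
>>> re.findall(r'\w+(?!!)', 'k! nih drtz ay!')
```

['nih', 'drtz', 'a']

`(?!…)`/`(?<!…)` only lets a position through if the neighbouring text does NOT match; no characters are consumed.
Scanning left to right: at [3:6] → 'nih'; at [7:11] → 'drtz'; at [12:13] → 'a'.
`findall` yields the raw match text (3 of them) because the pattern has no groups.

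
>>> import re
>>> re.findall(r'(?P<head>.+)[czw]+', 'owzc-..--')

['owz']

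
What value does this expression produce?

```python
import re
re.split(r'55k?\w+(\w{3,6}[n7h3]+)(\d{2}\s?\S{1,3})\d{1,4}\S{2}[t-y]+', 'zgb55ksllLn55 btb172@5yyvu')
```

This matches the literal '55', then optionally a literal 'k', then one or more of a word character; then 3 to 6 of a word character, then one or more of one of [n7h3] (captured); then exactly 2 of a digit, then optionally whitespace, then 1 to 3 of a non-whitespace character (captured); then 1 to 4 of a digit, then exactly 2 of a non-whitespace character; then one or more of a character in [t-y].
The group in the pattern means `split` returns the separators' captures alongside the pieces.

['zgb', 'llLn', '55 btb', '']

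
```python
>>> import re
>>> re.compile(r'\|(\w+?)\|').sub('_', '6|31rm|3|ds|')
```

Matches: at [1:7] → '|31rm|'; at [8:12] → '|ds|'.
`sub` substitutes '_' at each match site.

'6_3_'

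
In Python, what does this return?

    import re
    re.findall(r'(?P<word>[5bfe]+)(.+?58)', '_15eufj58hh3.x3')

[('5e', 'ufj58')]

Multiple groups make `findall` return tuples — one 2-tuple for the one match.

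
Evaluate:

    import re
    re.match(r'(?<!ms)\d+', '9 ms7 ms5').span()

(0, 1)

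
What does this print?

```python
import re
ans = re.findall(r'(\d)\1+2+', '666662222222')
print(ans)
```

The backreference `\1` re-matches whatever the first group consumed, character for character.
One capturing group, so `findall` returns just the captured substring from the one match — 1 in all.

['6']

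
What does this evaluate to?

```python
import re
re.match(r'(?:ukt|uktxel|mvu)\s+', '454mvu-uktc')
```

None

`re.match` won't scan ahead — the pattern has to work from the very first character.
Here the pattern fails at index 0, so the call returns None.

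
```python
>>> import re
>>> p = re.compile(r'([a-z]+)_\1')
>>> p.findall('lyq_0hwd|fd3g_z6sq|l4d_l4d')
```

[]

`\1` is not a pattern — it's the concrete string captured by group 1, re-applied verbatim.
`findall` collects group 1 from each match (0 total).
Nothing in the string satisfies the pattern, so the list is empty.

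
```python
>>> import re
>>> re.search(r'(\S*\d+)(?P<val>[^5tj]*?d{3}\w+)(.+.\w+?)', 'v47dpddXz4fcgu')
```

None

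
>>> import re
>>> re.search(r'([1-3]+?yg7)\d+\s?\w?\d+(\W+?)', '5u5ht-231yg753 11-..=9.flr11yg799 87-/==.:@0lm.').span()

(6, 18)

Because the quantifier is non-greedy, it stops expanding at the earliest point where the rest of the pattern can succeed.
The match spans [6:18] → '231yg753 11-'.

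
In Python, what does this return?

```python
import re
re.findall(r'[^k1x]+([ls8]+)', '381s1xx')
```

Pattern: one or more of any character except [k1x]; then one or more of one of [ls8] (captured).
Scanning left to right: at [0:2] match '38', group 1 = '8'.
Because there's exactly one group, `findall` drops the full match and keeps group 1 from the one hit.

['8']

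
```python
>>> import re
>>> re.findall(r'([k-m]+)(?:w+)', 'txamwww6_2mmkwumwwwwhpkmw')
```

Pattern: one or more of a character in [k-m] (captured); then one or more of a literal 'w' (non-capturing group).
Matches: at [3:7] match 'mwww', group 1 = 'm'; at [10:14] match 'mmkw', group 1 = 'mmk'; at [15:20] match 'mwwww', group 1 = 'm'; at [22:25] match 'kmw', group 1 = 'km'.
One capturing group, so `findall` returns just the captured substring from each match — 4 in all.

['m', 'mmk', 'm', 'km']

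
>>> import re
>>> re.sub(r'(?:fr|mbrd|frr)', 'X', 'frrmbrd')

'XrX'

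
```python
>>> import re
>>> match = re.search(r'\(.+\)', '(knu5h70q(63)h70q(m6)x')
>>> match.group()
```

`re.search` tries every starting position until one works.
The match spans [0:21] → '(knu5h70q(63)h70q(m6)'.

'(knu5h70q(63)h70q(m6)'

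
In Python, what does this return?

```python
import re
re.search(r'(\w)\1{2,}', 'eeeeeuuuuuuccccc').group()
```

'eeeee'

The backreference `\1` re-matches whatever the first group consumed, character for character.
`re.search` tries every starting position until one works.
The match spans [0:5] → 'eeeee'.
Captured: group 1 = 'e'.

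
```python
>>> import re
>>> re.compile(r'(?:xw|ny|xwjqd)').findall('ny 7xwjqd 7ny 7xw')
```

Branches in `(...|...)` are attempted left-to-right; the first branch that allows the whole pattern to succeed is taken.
No capturing groups, so `findall` returns the 4 full match strings.

['ny', 'xw', 'ny', 'xw']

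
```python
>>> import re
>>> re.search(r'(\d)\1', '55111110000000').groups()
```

`\1` has to match the exact text group 1 already captured.
Unlike `match`, `search` isn't anchored — it looks for the pattern anywhere in the string.
The match spans [0:2] → '55'.
Captured: group 1 = '5'.

('5',)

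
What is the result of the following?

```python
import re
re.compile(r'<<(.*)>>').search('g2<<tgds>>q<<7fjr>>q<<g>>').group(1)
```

The match spans [2:25] → '<<tgds>>q<<7fjr>>q<<g>>'.
Captured: group 1 = 'tgds>>q<<7fjr>>q<<g'.

'tgds>>q<<7fjr>>q<<g'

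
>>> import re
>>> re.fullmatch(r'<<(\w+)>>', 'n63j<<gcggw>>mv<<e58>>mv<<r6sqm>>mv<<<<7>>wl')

`re.fullmatch` is like wrapping the pattern in `^…$` (in single-line mode).
Here the pattern can't cover the whole string, so the call returns None.

None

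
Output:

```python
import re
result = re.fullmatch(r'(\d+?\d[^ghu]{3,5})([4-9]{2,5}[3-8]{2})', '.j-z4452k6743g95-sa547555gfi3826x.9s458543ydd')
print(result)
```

Pattern: one or more of a digit (lazy), then a digit, then 3 to 5 of any character except [ghu] (captured); then 2 to 5 of a character in [4-9], then exactly 2 of a character in [3-8] (captured).
`re.fullmatch` is like wrapping the pattern in `^…$` (in single-line mode).
Here the string isn't matched end-to-end, so the call returns None.

None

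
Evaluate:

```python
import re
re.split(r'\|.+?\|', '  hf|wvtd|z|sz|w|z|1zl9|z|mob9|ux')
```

['  hf', 'z', 'w', '1zl9', 'mob9|ux']

Splitting on the pattern gives 5 pieces.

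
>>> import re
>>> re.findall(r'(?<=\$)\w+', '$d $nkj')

['d', 'nkj']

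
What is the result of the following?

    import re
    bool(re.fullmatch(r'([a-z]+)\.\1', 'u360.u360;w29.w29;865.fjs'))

False

For `fullmatch`, every character of the input must be accounted for by the pattern.
Here there's no way to consume every character, so the call returns None, and `bool(None)` is False.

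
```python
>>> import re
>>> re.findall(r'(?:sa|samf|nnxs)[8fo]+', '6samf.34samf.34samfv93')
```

[]

No capturing groups, so `findall` returns the 0 full match strings.
Nothing in the string satisfies the pattern, so the list is empty.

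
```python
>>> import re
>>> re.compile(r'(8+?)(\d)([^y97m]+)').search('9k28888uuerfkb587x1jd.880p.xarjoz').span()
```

(3, 16)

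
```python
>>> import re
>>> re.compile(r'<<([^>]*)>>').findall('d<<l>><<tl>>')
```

Scanning left to right: at [1:6] match '<<l>>', group 1 = 'l'; at [6:12] match '<<tl>>', group 1 = 'tl'.
With a single group, `findall` returns only what that group captured — 2 items.

['l', 'tl']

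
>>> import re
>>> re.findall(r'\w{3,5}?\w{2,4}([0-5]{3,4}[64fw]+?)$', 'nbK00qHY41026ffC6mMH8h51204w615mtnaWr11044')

['11044']

Because there's exactly one group, `findall` drops the full match and keeps group 1 from the one hit.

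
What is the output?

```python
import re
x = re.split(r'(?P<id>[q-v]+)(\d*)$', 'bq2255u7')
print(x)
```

['bq2255', 'u', '7', '']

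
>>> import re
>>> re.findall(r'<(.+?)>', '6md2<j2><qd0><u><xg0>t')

The `?` after the quantifier makes it lazy — it takes as little as possible before letting the rest of the pattern try.
Because there's exactly one group, `findall` drops the full match and keeps group 1 from each hit.

['j2', 'qd0', 'u', 'xg0']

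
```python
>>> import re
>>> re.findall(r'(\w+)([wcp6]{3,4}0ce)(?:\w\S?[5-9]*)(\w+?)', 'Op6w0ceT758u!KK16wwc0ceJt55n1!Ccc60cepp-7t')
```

The pattern matches one or more of a word character (captured); then 3 to 4 of one of [wcp6], then the literal '0ce' (captured); then a word character, then optionally a non-whitespace character, then zero or more of a character in [5-9] (non-capturing group); then one or more of a word character (lazy) (captured).
Matches: at [0:12] match 'Op6w0ceT758u', groups = ('O', 'p6w0ce', 'u'); at [13:28] match 'KK16wwc0ceJt55n', groups = ('KK16', 'wwc0ce', 'n'); at [30:39] match 'Ccc60cepp', groups = ('C', 'cc60ce', 'p').
3 groups means each result is a tuple of 3 captured strings — 3 here.

[('O', 'p6w0ce', 'u'), ('KK16', 'wwc0ce', 'n'), ('C', 'cc60ce', 'p')]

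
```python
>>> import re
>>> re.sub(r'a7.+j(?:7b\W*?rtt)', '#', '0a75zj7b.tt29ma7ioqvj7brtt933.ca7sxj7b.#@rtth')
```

'0#h'

The pattern matches the literal 'a7', then one or more of any character, then a literal 'j'; then the literal '7b', then zero or more of a non-word character (lazy), then the literal 'rtt' (non-capturing group).
Matches: at [1:44] → 'a75zj7b.tt29ma7ioqvj7brtt933.ca7sxj7b.#@rtt'.
Each match is replaced by '#'.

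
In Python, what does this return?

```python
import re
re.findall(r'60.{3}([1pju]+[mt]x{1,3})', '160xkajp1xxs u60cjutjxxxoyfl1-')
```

[]

The pattern matches the literal '60', then exactly 3 of any character; then one or more of one of [1pju], then one of [mt], then 1 to 3 of the literal 'x' (captured).
`findall` collects group 1 from each match (0 total).
Nothing in the string satisfies the pattern, so the list is empty.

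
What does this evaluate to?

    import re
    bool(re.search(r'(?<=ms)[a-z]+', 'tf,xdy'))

False

Because the assertion is zero-width, the text it checks is not consumed and won't appear in the result.
`search` walks the string left to right and returns the first match it finds.
Here no position works, so the call returns None, and `bool(None)` is False.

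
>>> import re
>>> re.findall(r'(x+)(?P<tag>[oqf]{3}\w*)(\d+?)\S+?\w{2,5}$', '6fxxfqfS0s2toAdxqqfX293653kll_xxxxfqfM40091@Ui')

[('xx', 'fqfS0s2toAdxqqfX293653kll_xxxxfqfM4009', '1')]

The pattern matches one or more of a literal 'x' (captured); then exactly 3 of one of [oqf], then zero or more of a word character (captured as 'tag'); then one or more of a digit (lazy) (captured); then one or more of a non-whitespace character (lazy), then 2 to 5 of a word character; then anchored at the end.
Walking the string: at [2:46] match 'xxfqfS0s2toAdxqqfX293653kll_xxxxfqfM40091@Ui', groups = ('xx', 'fqfS0s2toAdxqqfX293653kll_xxxxfqfM4009', '1').
Multiple groups make `findall` return tuples — one 3-tuple for the one match.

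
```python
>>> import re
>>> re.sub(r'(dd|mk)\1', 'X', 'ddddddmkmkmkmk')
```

After group 1 captures some text, `\1` only succeeds where that same text appears again.
Matches: at [0:4] → 'dddd'; at [6:10] → 'mkmk'; at [10:14] → 'mkmk'.
Each match is replaced by 'X'.

'XddXX'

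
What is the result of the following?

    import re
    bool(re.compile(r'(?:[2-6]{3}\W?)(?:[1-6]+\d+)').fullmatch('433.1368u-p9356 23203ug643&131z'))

False

`fullmatch` succeeds only if the pattern covers the string from start to end.
Here the string isn't matched end-to-end, so the call returns None, and `bool(None)` is False.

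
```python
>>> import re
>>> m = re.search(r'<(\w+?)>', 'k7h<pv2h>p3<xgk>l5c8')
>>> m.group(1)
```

'pv2h'

`re.search` tries every starting position until one works.
The match spans [3:9] → '<pv2h>'.
Captured: group 1 = 'pv2h'.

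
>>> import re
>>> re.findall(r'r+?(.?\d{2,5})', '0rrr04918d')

['r04918']

This matches one or more of a literal 'r' (lazy); then optionally any character, then 2 to 5 of a digit (captured).
Scanning left to right: at [1:9] match 'rrr04918', group 1 = 'r04918'.
One capturing group, so `findall` returns just the captured substring from the one match — 1 in all.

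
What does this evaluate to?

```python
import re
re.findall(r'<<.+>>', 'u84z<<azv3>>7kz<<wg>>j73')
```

Walking the string: at [4:21] → '<<azv3>>7kz<<wg>>'.
No capturing groups, so `findall` returns the 1 full match string.

['<<azv3>>7kz<<wg>>']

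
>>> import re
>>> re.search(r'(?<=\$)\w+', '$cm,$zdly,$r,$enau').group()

'cm'

The positive lookaround only admits positions where the adjacent text matches; those characters stay outside the span.
The match spans [1:3] → 'cm'.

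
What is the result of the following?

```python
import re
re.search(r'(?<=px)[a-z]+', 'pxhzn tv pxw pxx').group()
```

'hzn'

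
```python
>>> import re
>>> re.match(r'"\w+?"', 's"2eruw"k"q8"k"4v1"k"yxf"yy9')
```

With `match`, the pattern is implicitly anchored at the beginning.
Here position 0 doesn't satisfy it, so the call returns None.

None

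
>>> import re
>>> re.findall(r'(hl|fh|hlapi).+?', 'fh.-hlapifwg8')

The regex engine tests alternatives in the order written; an earlier branch that matches wins even if a later one would match more.
Matches: at [0:3] match 'fh.', group 1 = 'fh'; at [4:7] match 'hla', group 1 = 'hl'.
With a single group, `findall` returns only what that group captured — 2 items.

['fh', 'hl']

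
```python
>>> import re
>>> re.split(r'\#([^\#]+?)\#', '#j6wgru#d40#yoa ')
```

Matches to split on: at [0:8] → '#j6wgru#'.
`re.split` interleaves the captured-group text with the surrounding fragments.

['', 'j6wgru', 'd40#yoa ']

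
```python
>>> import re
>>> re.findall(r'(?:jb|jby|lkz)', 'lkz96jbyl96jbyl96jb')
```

['lkz', 'jb', 'jb', 'jb']

`|` is ordered: at each position the engine commits to the first alternative that works.
Matches: at [0:3] → 'lkz'; at [5:7] → 'jb'; at [11:13] → 'jb'; at [17:19] → 'jb'.
Since nothing is captured, `findall` lists the 4 matched substrings directly.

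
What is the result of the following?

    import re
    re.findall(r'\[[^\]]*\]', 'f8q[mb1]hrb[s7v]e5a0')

No capturing groups, so `findall` returns the 2 full match strings.

['[mb1]', '[s7v]']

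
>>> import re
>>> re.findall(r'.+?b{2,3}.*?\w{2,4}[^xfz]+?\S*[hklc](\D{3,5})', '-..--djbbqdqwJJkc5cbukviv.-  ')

This matches one or more of any character (lazy); then 2 to 3 of a literal 'b', then zero or more of any character (lazy), then 2 to 4 of a word character; then one or more of any character except [xfz] (lazy), then zero or more of a non-whitespace character, then one of [hklc]; then 3 to 5 of a non-digit (captured).
Walking the string: at [0:27] match '-..--djbbqdqwJJkc5cbukviv.-', group 1 = 'viv.-'.
With a single group, `findall` returns only what that group captured — 1 item.

['viv.-']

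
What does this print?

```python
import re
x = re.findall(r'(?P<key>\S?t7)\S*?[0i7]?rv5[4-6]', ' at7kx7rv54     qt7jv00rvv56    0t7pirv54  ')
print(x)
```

['at7', '0t7']

Pattern: optionally a non-whitespace character, then the literal 't7' (captured as 'key'); then zero or more of a non-whitespace character (lazy); then optionally one of [0i7], then the literal 'rv5', then a character in [4-6].
Scanning left to right: at [1:11] match 'at7kx7rv54', group 1 = 'at7'; at [32:41] match '0t7pirv54', group 1 = '0t7'.
With a single group, `findall` returns only what that group captured — 2 items.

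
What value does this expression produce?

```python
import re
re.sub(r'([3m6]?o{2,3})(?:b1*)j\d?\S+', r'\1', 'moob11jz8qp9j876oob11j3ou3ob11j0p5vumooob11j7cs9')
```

'moo'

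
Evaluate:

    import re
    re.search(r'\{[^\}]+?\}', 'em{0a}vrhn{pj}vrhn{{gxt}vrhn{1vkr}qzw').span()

`re.search` tries every starting position until one works.
The match spans [2:6] → '{0a}'.

(2, 6)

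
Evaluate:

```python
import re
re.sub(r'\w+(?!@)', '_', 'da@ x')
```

'_a@ _'

The negative lookahead/lookbehind blocks any match where the forbidden context is present.
Matches: at [0:1] → 'd'; at [4:5] → 'x'.
Each match is replaced by '_'.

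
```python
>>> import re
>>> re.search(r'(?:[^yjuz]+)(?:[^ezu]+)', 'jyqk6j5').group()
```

'qk6j5'

The match spans [2:7] → 'qk6j5'.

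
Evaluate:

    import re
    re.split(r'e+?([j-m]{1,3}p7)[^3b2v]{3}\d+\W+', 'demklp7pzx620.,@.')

['d', 'mklp7', '']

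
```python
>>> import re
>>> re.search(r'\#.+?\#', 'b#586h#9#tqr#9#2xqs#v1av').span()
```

A non-greedy quantifier consumes as few characters as it can — just enough that the remainder of the pattern still matches from where it stops; whatever follows it matches normally.
`search` walks the string left to right and returns the first match it finds.
The match spans [1:7] → '#586h#'.

(1, 7)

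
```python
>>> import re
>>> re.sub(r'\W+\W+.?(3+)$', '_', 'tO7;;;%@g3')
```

The pattern matches one or more of a non-word character; then one or more of a non-word character, then optionally any character; then one or more of a literal '3' (captured); then anchored at the end.
Every occurrence is swapped for '_'.

'tO7_'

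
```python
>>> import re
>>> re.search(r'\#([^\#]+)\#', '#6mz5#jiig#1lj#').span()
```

(0, 6)

The match spans [0:6] → '#6mz5#'.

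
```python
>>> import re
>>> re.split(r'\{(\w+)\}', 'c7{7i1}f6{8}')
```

['c7', '7i1', 'f6', '8', '']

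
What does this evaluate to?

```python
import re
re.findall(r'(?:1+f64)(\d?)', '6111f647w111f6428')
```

The pattern matches one or more of the literal '1', then the literal 'f64' (non-capturing group); then optionally a digit (captured).
With a single group, `findall` returns only what that group captured — 2 items.

['7', '2']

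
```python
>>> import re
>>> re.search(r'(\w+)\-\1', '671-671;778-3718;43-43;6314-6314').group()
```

`\1` is not a pattern — it's the concrete string captured by group 1, re-applied verbatim.
The match spans [0:7] → '671-671'.

'671-671'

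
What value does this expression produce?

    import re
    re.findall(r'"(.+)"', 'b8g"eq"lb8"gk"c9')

['eq"lb8"gk']

Because there's exactly one group, `findall` drops the full match and keeps group 1 from the one hit.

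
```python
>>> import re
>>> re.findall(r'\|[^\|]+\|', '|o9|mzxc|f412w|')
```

['|o9|', '|f412w|']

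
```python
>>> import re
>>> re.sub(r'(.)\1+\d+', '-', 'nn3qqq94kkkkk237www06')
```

'----'

The backreference `\1` re-matches whatever the first group consumed, character for character.
Matches: at [0:3] → 'nn3'; at [3:8] → 'qqq94'; at [8:16] → 'kkkkk237'; at [16:21] → 'www06'.
`sub` substitutes '-' at each match site.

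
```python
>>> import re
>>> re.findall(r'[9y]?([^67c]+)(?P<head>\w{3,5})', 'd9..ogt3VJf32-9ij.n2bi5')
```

The pattern matches optionally one of [9y]; then one or more of any character except [67c] (captured); then 3 to 5 of a word character (captured as 'head').
Walking the string: at [0:23] match 'd9..ogt3VJf32-9ij.n2bi5', groups = ('d9..ogt3VJf32-9ij.n2', 'bi5').
`findall` packs the 2 group values into a tuple for every match.

[('d9..ogt3VJf32-9ij.n2', 'bi5')]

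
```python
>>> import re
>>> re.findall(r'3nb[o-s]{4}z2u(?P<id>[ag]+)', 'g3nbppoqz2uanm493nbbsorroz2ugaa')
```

['a']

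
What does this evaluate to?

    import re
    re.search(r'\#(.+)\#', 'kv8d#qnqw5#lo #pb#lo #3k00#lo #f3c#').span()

Unlike `match`, `search` isn't anchored — it looks for the pattern anywhere in the string.
The match spans [4:35] → '#qnqw5#lo #pb#lo #3k00#lo #f3c#'.
Captured: group 1 = 'qnqw5#lo #pb#lo #3k00#lo #f3c'.

(4, 35)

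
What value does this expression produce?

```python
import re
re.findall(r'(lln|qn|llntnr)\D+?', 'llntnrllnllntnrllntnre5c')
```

['lln', 'lln', 'lln']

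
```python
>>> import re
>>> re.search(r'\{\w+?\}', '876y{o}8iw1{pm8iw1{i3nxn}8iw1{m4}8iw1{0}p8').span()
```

(4, 7)

Unlike `match`, `search` isn't anchored — it looks for the pattern anywhere in the string.
The match spans [4:7] → '{o}'.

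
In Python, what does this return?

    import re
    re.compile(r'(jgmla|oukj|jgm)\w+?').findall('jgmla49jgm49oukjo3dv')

Alternation isn't longest-match — the leftmost alternative that fits at this position is chosen.
Matches: at [0:6] match 'jgmla4', group 1 = 'jgmla'; at [7:11] match 'jgm4', group 1 = 'jgm'; at [12:17] match 'oukjo', group 1 = 'oukj'.
With a single group, `findall` returns only what that group captured — 3 items.

['jgmla', 'jgm', 'oukj']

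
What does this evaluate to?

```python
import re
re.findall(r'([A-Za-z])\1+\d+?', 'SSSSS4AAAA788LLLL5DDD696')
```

['S', 'A', 'L', 'D']

After group 1 captures some text, `\1` only succeeds where that same text appears again.
`findall` collects group 1 from each match (4 total).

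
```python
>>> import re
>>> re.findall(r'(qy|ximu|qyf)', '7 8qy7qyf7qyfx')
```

Alternation isn't longest-match — the leftmost alternative that fits at this position is chosen.
Matches: at [3:5] match 'qy', group 1 = 'qy'; at [6:8] match 'qy', group 1 = 'qy'; at [10:12] match 'qy', group 1 = 'qy'.
Because there's exactly one group, `findall` drops the full match and keeps group 1 from each hit.

['qy', 'qy', 'qy']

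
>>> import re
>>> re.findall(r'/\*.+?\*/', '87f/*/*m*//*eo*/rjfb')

A non-greedy quantifier consumes as few characters as it can — just enough that the remainder of the pattern still matches from where it stops; whatever follows it matches normally.
With no groups in the pattern, `findall` gives back each whole match — 2 here.

['/*/*m*/', '/*eo*/']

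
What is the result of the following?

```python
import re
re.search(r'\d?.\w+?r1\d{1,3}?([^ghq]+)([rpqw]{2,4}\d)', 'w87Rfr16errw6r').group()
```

'w87Rfr16errw6'

The match spans [0:13] → 'w87Rfr16errw6'.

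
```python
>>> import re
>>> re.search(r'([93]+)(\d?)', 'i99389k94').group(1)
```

'993'

Pattern: one or more of one of [93] (captured); then optionally a digit (captured).
Unlike `match`, `search` isn't anchored — it looks for the pattern anywhere in the string.
The match spans [1:5] → '9938'.
Captured: group 1 = '993', group 2 = '8'.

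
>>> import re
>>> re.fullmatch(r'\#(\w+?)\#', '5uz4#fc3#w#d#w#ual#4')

None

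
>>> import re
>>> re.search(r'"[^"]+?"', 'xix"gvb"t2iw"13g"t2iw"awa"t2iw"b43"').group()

'"gvb"'

Unlike `match`, `search` isn't anchored — it looks for the pattern anywhere in the string.
The match spans [3:8] → '"gvb"'.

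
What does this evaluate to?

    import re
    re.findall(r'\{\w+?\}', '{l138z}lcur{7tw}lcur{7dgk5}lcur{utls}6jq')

`findall` yields the raw match text (4 of them) because the pattern has no groups.

['{l138z}', '{7tw}', '{7dgk5}', '{utls}']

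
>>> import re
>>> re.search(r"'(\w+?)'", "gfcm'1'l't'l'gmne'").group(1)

`re.search` tries every starting position until one works.
The match spans [4:7] → "'1'".
Captured: group 1 = '1'.

'1'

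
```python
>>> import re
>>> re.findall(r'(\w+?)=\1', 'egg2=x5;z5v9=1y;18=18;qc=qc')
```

['18', 'qc']

The backreference `\1` re-matches whatever the first group consumed, character for character.
Scanning left to right: at [16:21] match '18=18', group 1 = '18'; at [22:27] match 'qc=qc', group 1 = 'qc'.
With a single group, `findall` returns only what that group captured — 2 items.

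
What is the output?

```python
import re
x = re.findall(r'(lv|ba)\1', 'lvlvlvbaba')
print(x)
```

`\1` is not a pattern — it's the concrete string captured by group 1, re-applied verbatim.
`findall` collects group 1 from each match (2 total).

['lv', 'ba']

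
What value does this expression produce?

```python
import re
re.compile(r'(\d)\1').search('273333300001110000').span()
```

After group 1 captures some text, `\1` only succeeds where that same text appears again.
Unlike `match`, `search` isn't anchored — it looks for the pattern anywhere in the string.
The match spans [2:4] → '33'.
Captured: group 1 = '3'.

(2, 4)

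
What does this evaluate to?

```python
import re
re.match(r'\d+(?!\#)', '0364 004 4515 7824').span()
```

A negative assertion filters positions out without eating any characters.
`re.match` only tries the pattern at the start of the string.
The match spans [0:4] → '0364'.

(0, 4)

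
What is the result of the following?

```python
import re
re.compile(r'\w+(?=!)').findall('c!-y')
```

['c']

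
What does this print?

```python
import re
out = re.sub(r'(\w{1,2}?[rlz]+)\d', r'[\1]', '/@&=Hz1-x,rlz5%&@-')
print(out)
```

/@&=[Hz]-x,[rlz]%&@-

Pattern: 1 to 2 of a word character (lazy), then one or more of one of [rlz] (captured); then a digit.
Matches: at [4:7] → 'Hz1'; at [10:14] → 'rlz5'.
Each match is replaced using the text its own group 1 captured.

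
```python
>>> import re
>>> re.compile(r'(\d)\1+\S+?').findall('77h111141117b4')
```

`\1` has to match the exact text group 1 already captured.
Scanning left to right: at [0:3] match '77h', group 1 = '7'; at [3:8] match '11114', group 1 = '1'; at [8:12] match '1117', group 1 = '1'.
With a single group, `findall` returns only what that group captured — 3 items.

['7', '1', '1']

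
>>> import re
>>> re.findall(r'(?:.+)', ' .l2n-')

This matches one or more of any character (non-capturing group).
With no groups in the pattern, `findall` gives back each whole match — 1 here.

[' .l2n-']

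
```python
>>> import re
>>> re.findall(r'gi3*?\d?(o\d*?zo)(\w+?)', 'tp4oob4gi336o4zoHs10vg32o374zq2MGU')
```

[('o4zo', 'H')]

Pattern: the literal 'gi', then zero or more of the literal '3' (lazy), then optionally a digit; then the literal 'o', then zero or more of a digit (lazy), then the literal 'zo' (captured); then one or more of a word character (lazy) (captured).
Lazy quantifiers expand one character at a time until the remainder of the pattern can match.
Scanning left to right: at [7:17] match 'gi336o4zoH', groups = ('o4zo', 'H').
2 groups means the one result is a tuple of 2 captured strings — 1 here.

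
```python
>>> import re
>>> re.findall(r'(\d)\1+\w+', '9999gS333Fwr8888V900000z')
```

A backreference is literal: `\1` must see the identical characters the first group matched.
Scanning left to right: at [0:24] match '9999gS333Fwr8888V900000z', group 1 = '9'.
Because there's exactly one group, `findall` drops the full match and keeps group 1 from the one hit.

['9']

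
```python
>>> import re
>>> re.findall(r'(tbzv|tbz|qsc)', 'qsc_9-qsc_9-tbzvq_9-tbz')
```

['qsc', 'qsc', 'tbzv', 'tbz']

`|` is ordered: at each position the engine commits to the first alternative that works.
`findall` collects group 1 from each match (4 total).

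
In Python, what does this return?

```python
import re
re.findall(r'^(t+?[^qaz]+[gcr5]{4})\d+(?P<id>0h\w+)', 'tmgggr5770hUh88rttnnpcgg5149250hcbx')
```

[('tmgggr5770hUh88rttnnpcgg5', '0hcbx')]

This matches anchored at the start of the string; then one or more of a literal 't' (lazy), then one or more of any character except [qaz], then exactly 4 of one of [gcr5] (captured); then one or more of a digit; then the literal '0h', then one or more of a word character (captured as 'id').
`findall` packs the 2 group values into a tuple for every match.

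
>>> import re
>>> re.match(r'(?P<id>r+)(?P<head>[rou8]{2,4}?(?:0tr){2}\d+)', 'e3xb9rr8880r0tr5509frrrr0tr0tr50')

None

`match` is anchored at position 0; if the pattern doesn't fit there, it returns None.
Here the pattern fails at index 0, so the call returns None.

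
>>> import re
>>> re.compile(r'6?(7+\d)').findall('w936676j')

['76']

Pattern: optionally a literal '6'; then one or more of the literal '7', then a digit (captured).
Walking the string: at [4:7] match '676', group 1 = '76'.
One capturing group, so `findall` returns just the captured substring from the one match — 1 in all.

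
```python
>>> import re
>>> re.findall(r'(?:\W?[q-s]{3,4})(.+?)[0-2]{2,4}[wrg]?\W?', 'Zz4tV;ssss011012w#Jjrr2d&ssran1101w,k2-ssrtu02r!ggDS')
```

['0', 'an', 'tu']

The pattern matches optionally a non-word character, then 3 to 4 of a character in [q-s] (non-capturing group); then one or more of any character (lazy) (captured); then 2 to 4 of a character in [0-2], then optionally one of [wrg], then optionally a non-word character.
With the lazy modifier that quantifier settles for the fewest repetitions that let the rest of the pattern succeed (the atoms after it are unaffected and can still be greedy).
Scanning left to right: at [5:15] match ';ssss01101', group 1 = '0'; at [24:36] match '&ssran1101w,', group 1 = 'an'; at [38:48] match '-ssrtu02r!', group 1 = 'tu'.
With a single group, `findall` returns only what that group captured — 3 items.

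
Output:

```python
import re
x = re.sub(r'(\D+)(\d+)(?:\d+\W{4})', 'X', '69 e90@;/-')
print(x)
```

The pattern matches one or more of a non-digit (captured); then one or more of a digit (captured); then one or more of a digit, then exactly 4 of a non-word character (non-capturing group).
Matches: at [2:10] → ' e90@;/-'.
Every occurrence is swapped for 'X'.

69X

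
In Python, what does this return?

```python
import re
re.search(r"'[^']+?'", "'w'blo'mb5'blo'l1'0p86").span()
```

(0, 3)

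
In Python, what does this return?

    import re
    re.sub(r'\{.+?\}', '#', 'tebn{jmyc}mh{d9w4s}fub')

'tebn#mh#fub'

Matches: at [4:10] → '{jmyc}'; at [12:19] → '{d9w4s}'.
Every occurrence is swapped for '#'.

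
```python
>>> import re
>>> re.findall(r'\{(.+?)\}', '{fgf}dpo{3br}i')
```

['fgf', '3br']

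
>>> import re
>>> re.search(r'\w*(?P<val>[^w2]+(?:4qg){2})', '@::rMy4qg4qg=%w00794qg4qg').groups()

The pattern matches zero or more of a word character; then one or more of any character except [w2], then the literal '4qg' repeated 2 times (captured as 'val').
Unlike `match`, `search` isn't anchored — it looks for the pattern anywhere in the string.
The match spans [0:12] → '@::rMy4qg4qg'.
Captured: group 1 = '@::rMy4qg4qg'.

('@::rMy4qg4qg',)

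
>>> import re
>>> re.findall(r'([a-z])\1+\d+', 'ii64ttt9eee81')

['i', 't', 'e']

After group 1 captures some text, `\1` only succeeds where that same text appears again.
Walking the string: at [0:4] match 'ii64', group 1 = 'i'; at [4:8] match 'ttt9', group 1 = 't'; at [8:13] match 'eee81', group 1 = 'e'.
One capturing group, so `findall` returns just the captured substring from each match — 3 in all.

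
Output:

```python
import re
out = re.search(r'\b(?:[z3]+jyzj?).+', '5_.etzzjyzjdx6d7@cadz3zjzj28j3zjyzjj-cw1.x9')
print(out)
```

None

This matches a word boundary (`\b`, zero-width); then one or more of one of [z3], then the literal 'jyz', then optionally a literal 'j' (non-capturing group); then one or more of any character.
`re.search` scans for the first position where the pattern succeeds.
Here no position works, so the call returns None.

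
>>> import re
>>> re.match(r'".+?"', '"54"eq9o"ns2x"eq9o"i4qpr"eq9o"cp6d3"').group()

Because the quantifier is non-greedy, it stops expanding at the earliest point where the rest of the pattern can succeed.
With `match`, the pattern is implicitly anchored at the beginning.
The match spans [0:4] → '"54"'.

'"54"'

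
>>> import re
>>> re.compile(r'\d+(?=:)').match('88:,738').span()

The lookaround is zero-width — it requires the adjacent text to match without consuming it, so the asserted text isn't part of the match.
`re.match` won't scan ahead — the pattern has to work from the very first character.
The match spans [0:2] → '88'.

(0, 2)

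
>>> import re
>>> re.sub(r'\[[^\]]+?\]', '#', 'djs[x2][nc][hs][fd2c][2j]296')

Matches: at [3:7] → '[x2]'; at [7:11] → '[nc]'; at [11:15] → '[hs]'; at [15:21] → '[fd2c]'; at [21:25] → '[2j]'.
Each match is replaced by '#'.

'djs#####296'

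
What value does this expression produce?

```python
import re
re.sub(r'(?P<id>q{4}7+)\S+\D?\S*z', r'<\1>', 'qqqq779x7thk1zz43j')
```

Pattern: exactly 4 of a literal 'q', then one or more of a literal '7' (captured as 'id'); then one or more of a non-whitespace character; then optionally a non-digit, then zero or more of a non-whitespace character, then the literal 'z'.
Matches: at [0:15] → 'qqqq779x7thk1zz'.
Each match is replaced using the text its own group 1 captured.

'<qqqq77>43j'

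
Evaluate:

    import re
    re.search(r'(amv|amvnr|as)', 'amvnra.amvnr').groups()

('amv',)

The regex engine tests alternatives in the order written; an earlier branch that matches wins even if a later one would match more.
`re.search` scans for the first position where the pattern succeeds.
The match spans [0:3] → 'amv'.
Captured: group 1 = 'amv'.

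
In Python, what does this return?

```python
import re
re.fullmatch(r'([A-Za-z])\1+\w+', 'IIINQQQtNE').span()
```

A backreference is literal: `\1` must see the identical characters the first group matched.
`fullmatch` succeeds only if the pattern covers the string from start to end.
The match spans [0:10] → 'IIINQQQtNE'.
Captured: group 1 = 'I'.

(0, 10)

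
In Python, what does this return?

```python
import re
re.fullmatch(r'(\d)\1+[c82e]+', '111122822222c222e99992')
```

None

`\1` has to match the exact text group 1 already captured.
`re.fullmatch` is like wrapping the pattern in `^…$` (in single-line mode).
Here there's no way to consume every character, so the call returns None.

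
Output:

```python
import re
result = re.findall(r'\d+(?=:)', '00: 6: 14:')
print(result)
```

Lookahead/lookbehind check context without consuming it, so the matched span excludes the asserted characters.
`findall` yields the raw match text (3 of them) because the pattern has no groups.

['00', '6', '14']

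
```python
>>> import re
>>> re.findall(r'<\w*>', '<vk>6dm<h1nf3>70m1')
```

['<vk>', '<h1nf3>']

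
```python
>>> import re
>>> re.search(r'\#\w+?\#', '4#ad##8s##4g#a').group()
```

`search` walks the string left to right and returns the first match it finds.
The match spans [1:5] → '#ad#'.

'#ad#'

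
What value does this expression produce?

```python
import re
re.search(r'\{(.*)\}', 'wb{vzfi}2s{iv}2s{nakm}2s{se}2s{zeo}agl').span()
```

The match spans [2:35] → '{vzfi}2s{iv}2s{nakm}2s{se}2s{zeo}'.

(2, 35)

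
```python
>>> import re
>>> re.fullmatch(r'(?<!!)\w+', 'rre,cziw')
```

A negative assertion filters positions out without eating any characters.
`re.fullmatch` is like wrapping the pattern in `^…$` (in single-line mode).
Here the pattern can't cover the whole string, so the call returns None.

None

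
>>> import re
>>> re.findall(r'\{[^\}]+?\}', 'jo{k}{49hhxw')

No capturing groups, so `findall` returns the 1 full match string.

['{k}']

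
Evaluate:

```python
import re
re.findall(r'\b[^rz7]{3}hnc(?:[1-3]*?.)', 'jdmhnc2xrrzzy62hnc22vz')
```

This matches a word boundary (`\b`, zero-width); then exactly 3 of any character except [rz7], then the literal 'hnc'; then zero or more of a character in [1-3] (lazy), then any character (non-capturing group).
Scanning left to right: at [0:7] → 'jdmhnc2'.
`findall` yields the raw match text (1 of them) because the pattern has no groups.

['jdmhnc2']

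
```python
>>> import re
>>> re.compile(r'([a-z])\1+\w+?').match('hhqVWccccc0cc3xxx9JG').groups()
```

The match spans [0:3] → 'hhq'.
Captured: group 1 = 'h'.

('h',)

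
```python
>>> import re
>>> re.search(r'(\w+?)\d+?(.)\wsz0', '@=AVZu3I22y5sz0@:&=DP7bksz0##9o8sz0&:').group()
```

The match spans [2:15] → 'AVZu3I22y5sz0'.

'AVZu3I22y5sz0'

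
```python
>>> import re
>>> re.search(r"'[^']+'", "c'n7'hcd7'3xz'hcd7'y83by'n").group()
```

"'n7'"

Unlike `match`, `search` isn't anchored — it looks for the pattern anywhere in the string.
The match spans [1:5] → "'n7'".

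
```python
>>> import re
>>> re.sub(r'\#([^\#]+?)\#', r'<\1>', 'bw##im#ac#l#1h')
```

Each match is replaced using the text its own group 1 captured.

'bw#<im>ac<l>1h'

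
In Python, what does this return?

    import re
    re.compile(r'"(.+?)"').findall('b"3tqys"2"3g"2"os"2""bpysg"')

['3tqys', '3g', 'os', '"bpysg']

Because the quantifier is non-greedy, it stops expanding at the earliest point where the rest of the pattern can succeed.
Matches: at [1:8] match '"3tqys"', group 1 = '3tqys'; at [9:13] match '"3g"', group 1 = '3g'; at [14:18] match '"os"', group 1 = 'os'; at [19:27] match '""bpysg"', group 1 = '"bpysg'.
Because there's exactly one group, `findall` drops the full match and keeps group 1 from each hit.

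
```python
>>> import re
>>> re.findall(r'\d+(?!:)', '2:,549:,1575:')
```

`(?!…)`/`(?<!…)` only lets a position through if the neighbouring text does NOT match; no characters are consumed.
Walking the string: at [3:5] → '54'; at [8:11] → '157'.
Since nothing is captured, `findall` lists the 2 matched substrings directly.

['54', '157']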